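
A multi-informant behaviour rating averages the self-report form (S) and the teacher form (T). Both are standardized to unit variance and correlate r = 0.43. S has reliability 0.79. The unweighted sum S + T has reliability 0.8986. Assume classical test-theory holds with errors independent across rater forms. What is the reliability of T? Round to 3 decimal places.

Var(S+T) = 2 + 2·0.43 = 2.860.
True-score variance = ρ_S + ρ_T + 2·0.43, so 0.8986 = (0.79 + ρ_T + 0.86) / 2.860.
ρ_T = 0.8986·2.860 − 0.79 − 0.86 = 0.920.

0.920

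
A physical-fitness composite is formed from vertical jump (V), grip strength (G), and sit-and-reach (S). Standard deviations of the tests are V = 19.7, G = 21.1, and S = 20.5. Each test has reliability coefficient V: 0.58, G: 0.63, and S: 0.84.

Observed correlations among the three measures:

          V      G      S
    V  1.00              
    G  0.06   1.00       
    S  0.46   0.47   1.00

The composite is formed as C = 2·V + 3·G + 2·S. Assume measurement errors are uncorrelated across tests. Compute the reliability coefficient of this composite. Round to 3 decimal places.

Var(C) = 2²·19.7² + 3²·21.1² + 2²·20.5² + 2·[6·19.7·21.1·0.06 + 4·19.7·20.5·0.46 + 6·21.1·20.5·0.47] = 7240.25 + 4225.03 = 11465.3.
With uncorrelated errors the cross-covariances are all true-score covariance, so they carry over unchanged; only the diagonal terms shrink to ρᵢσᵢ².
True-score variance = [2²·19.7²·0.58 + 3²·21.1²·0.63 + 2²·20.5²·0.84] + 4225.03 = 4836.75 + 4225.03 = 9061.78.
Reliability = 9061.78 / 11465.3 = 0.790.

0.790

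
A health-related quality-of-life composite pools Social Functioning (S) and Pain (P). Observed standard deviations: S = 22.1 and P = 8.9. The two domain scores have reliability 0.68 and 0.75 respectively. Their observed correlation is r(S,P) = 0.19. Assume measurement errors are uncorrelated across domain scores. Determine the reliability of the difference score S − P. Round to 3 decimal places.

Var(S−P) = 22.1² + 8.9² − 2·22.1·8.9·0.19 = 567.62 − 74.7422 = 492.878.
Because errors are independent across components, Cov(Tᵢ,Tⱼ) = Cov(Xᵢ,Xⱼ); the off-diagonal part of the true-score variance is the same as above.
True-score variance = [22.1²·0.68 + 8.9²·0.75] − 74.7422 = 391.526 − 74.7422 = 316.784.
Reliability = 316.784 / 492.878 = 0.643.

0.643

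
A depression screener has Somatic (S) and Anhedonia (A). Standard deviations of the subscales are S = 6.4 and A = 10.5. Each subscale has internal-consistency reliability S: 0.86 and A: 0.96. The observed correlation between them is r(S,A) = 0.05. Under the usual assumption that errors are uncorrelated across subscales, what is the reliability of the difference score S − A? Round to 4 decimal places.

Var(S−A) = 6.4² + 10.5² − 2·6.4·10.5·0.05 = 151.21 − 6.72 = 144.49.
Under uncorrelated errors the observed covariances equal the true-score covariances, so only the own-variance terms attenuate.
True-score variance = [6.4²·0.86 + 10.5²·0.96] − 6.72 = 141.066 − 6.72 = 134.346.
Reliability = 134.346 / 144.49 = 0.9298.

0.9298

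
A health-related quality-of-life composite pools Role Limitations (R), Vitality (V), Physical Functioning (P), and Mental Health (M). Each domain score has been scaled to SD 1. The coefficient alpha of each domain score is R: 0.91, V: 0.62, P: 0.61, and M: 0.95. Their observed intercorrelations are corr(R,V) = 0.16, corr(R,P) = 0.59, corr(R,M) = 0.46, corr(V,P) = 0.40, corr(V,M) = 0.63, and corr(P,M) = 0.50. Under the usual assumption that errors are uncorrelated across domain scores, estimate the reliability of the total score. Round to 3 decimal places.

Var(R+V+P+M) = 4 + 2·[0.16 + 0.59 + 0.46 + 0.40 + 0.63 + 0.50] = 4 + 5.48 = 9.48.
With uncorrelated errors the cross-covariances are all true-score covariance, so they carry over unchanged; only the diagonal terms shrink to ρᵢσᵢ².
True-score variance = [0.91 + 0.62 + 0.61 + 0.95] + 5.48 = 3.09 + 5.48 = 8.57.
Reliability = 8.57 / 9.48 = 0.904.

0.904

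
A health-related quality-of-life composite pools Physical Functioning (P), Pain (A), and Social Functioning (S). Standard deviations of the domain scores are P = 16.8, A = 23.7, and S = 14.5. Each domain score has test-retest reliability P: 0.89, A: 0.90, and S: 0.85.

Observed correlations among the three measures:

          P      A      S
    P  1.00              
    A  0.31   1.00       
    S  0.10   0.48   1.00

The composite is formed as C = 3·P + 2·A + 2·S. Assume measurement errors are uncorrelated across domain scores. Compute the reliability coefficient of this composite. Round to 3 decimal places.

Var(C) = 3²·16.8² + 2²·23.7² + 2²·14.5² + 2·[6·16.8·23.7·0.31 + 6·16.8·14.5·0.10 + 4·23.7·14.5·0.48] = 5627.92 + 3093.09 = 8721.01.
Under uncorrelated errors the observed covariances equal the true-score covariances, so only the own-variance terms attenuate.
True-score variance = [3²·16.8²·0.89 + 2²·23.7²·0.90 + 2²·14.5²·0.85] + 3093.09 = 4997.68 + 3093.09 = 8090.77.
Reliability = 8090.77 / 8721.01 = 0.928.

0.928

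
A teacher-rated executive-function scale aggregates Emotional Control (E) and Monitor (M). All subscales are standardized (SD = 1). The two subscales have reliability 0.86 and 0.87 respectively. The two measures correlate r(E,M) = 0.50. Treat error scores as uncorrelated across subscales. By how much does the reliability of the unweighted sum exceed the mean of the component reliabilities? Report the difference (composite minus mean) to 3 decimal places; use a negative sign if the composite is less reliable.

0.045

Var(sum) = 2 + 1 = 3; true-score variance = 1.73 + 1 = 2.73; composite reliability = 0.9100.
Mean component reliability = 0.8650.
Difference = 0.9100 − 0.8650 = 0.045.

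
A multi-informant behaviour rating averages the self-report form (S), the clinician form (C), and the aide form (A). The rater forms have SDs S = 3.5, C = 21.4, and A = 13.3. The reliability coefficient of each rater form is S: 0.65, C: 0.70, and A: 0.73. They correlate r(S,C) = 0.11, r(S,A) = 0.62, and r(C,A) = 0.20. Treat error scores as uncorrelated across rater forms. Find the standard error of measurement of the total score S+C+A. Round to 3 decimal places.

13.764

Var(total) = 647.1 + 188.048 = 835.148.
True-score variance = 457.664 + 188.048 = 645.712, so reliability = 0.7732.
Error variance = 835.148 − 645.712 = 189.436; SEM = √189.436 = 13.764.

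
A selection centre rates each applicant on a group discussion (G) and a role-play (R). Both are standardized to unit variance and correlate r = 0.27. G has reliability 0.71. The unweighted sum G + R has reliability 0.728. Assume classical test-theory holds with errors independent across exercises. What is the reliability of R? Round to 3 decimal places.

Var(G+R) = 2 + 2·0.27 = 2.540.
True-score variance = ρ_G + ρ_R + 2·0.27, so 0.728 = (0.71 + ρ_R + 0.54) / 2.540.
ρ_R = 0.728·2.540 − 0.71 − 0.54 = 0.599.

0.599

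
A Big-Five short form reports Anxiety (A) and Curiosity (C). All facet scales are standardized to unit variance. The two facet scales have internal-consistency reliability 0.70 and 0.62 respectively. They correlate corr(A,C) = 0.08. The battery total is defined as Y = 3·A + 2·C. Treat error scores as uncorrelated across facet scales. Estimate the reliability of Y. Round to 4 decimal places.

0.6977

Var(Y) = 3² + 2² + 2·[6·0.08] = 13 + 0.96 = 13.96.
With uncorrelated errors the cross-covariances are all true-score covariance, so they carry over unchanged; only the diagonal terms shrink to ρᵢσᵢ².
True-score variance = [3²·0.70 + 2²·0.62] + 0.96 = 8.78 + 0.96 = 9.74.
Reliability = 9.74 / 13.96 = 0.6977.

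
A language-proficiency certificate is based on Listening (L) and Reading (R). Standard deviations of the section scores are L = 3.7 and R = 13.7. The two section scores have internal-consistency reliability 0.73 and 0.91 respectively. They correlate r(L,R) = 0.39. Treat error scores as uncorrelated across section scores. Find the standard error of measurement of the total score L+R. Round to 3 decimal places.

4.537

Var(total) = 201.38 + 39.5382 = 240.918.
True-score variance = 180.792 + 39.5382 = 220.33, so reliability = 0.9145.
Error variance = 240.918 − 220.33 = 20.5884; SEM = √20.5884 = 4.537.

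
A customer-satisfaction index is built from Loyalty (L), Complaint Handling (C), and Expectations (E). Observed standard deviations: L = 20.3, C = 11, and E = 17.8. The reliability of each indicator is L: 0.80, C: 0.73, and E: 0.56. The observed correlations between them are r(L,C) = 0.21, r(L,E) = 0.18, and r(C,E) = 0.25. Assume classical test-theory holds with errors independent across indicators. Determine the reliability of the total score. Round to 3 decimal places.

Var(L+C+E) = 20.3² + 11² + 17.8² + 2·[20.3·11·0.21 + 20.3·17.8·0.18 + 11·17.8·0.25] = 849.93 + 321.768 = 1171.7.
Because errors are independent across components, Cov(Tᵢ,Tⱼ) = Cov(Xᵢ,Xⱼ); the off-diagonal part of the true-score variance is the same as above.
True-score variance = [20.3²·0.80 + 11²·0.73 + 17.8²·0.56] + 321.768 = 595.432 + 321.768 = 917.201.
Reliability = 917.201 / 1171.7 = 0.783.

0.783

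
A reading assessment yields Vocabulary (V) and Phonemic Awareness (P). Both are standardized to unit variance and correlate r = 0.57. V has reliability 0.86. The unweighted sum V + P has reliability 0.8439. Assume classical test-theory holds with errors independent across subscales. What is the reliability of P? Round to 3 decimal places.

0.650

Var(V+P) = 2 + 2·0.57 = 3.140.
True-score variance = ρ_V + ρ_P + 2·0.57, so 0.8439 = (0.86 + ρ_P + 1.14) / 3.140.
ρ_P = 0.8439·3.140 − 0.86 − 1.14 = 0.650.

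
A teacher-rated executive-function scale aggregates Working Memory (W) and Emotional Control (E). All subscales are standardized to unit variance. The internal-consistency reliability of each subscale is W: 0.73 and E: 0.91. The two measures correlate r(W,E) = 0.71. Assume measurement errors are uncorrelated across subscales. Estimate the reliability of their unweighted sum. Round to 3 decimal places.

0.895

Var(W+E) = 2 + 2·[0.71] = 2 + 1.42 = 3.42.
With uncorrelated errors the cross-covariances are all true-score covariance, so they carry over unchanged; only the diagonal terms shrink to ρᵢσᵢ².
True-score variance = [0.73 + 0.91] + 1.42 = 1.64 + 1.42 = 3.06.
Reliability = 3.06 / 3.42 = 0.895.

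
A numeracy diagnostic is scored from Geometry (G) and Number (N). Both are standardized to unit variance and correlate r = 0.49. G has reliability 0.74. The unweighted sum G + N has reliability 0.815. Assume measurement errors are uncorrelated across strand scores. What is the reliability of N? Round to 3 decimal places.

0.709

Var(G+N) = 2 + 2·0.49 = 2.980.
True-score variance = ρ_G + ρ_N + 2·0.49, so 0.815 = (0.74 + ρ_N + 0.98) / 2.980.
ρ_N = 0.815·2.980 − 0.74 − 0.98 = 0.709.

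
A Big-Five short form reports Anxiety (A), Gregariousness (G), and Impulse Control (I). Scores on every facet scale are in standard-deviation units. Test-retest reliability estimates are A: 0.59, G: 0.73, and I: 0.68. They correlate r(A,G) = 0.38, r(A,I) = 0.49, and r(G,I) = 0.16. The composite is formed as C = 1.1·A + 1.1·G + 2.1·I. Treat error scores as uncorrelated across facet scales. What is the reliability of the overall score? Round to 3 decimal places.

Var(C) = 1.1² + 1.1² + 2.1² + 2·[1.21·0.38 + 2.31·0.49 + 2.31·0.16] = 6.83 + 3.9226 = 10.7526.
With uncorrelated errors the cross-covariances are all true-score covariance, so they carry over unchanged; only the diagonal terms shrink to ρᵢσᵢ².
True-score variance = [1.1²·0.59 + 1.1²·0.73 + 2.1²·0.68] + 3.9226 = 4.596 + 3.9226 = 8.5186.
Reliability = 8.5186 / 10.7526 = 0.792.

0.792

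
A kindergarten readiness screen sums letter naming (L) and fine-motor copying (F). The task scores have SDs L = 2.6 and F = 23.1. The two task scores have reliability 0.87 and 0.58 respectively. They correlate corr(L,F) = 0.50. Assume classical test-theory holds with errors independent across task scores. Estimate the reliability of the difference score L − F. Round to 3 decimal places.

Var(L−F) = 2.6² + 23.1² − 2·2.6·23.1·0.50 = 540.37 − 60.06 = 480.31.
With uncorrelated errors the cross-covariances are all true-score covariance, so they carry over unchanged; only the diagonal terms shrink to ρᵢσᵢ².
True-score variance = [2.6²·0.87 + 23.1²·0.58] − 60.06 = 315.375 − 60.06 = 255.315.
Reliability = 255.315 / 480.31 = 0.532.

0.532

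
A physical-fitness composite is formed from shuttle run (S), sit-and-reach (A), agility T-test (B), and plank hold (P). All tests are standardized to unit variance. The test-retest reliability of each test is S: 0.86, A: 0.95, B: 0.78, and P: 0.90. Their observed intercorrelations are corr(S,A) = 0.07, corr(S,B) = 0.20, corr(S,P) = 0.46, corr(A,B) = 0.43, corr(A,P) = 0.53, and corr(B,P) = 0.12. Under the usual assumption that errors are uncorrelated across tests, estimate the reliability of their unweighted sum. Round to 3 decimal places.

0.933

Var(S+A+B+P) = 4 + 2·[0.07 + 0.20 + 0.46 + 0.43 + 0.53 + 0.12] = 4 + 3.62 = 7.62.
With uncorrelated errors the cross-covariances are all true-score covariance, so they carry over unchanged; only the diagonal terms shrink to ρᵢσᵢ².
True-score variance = [0.86 + 0.95 + 0.78 + 0.90] + 3.62 = 3.49 + 3.62 = 7.11.
Reliability = 7.11 / 7.62 = 0.933.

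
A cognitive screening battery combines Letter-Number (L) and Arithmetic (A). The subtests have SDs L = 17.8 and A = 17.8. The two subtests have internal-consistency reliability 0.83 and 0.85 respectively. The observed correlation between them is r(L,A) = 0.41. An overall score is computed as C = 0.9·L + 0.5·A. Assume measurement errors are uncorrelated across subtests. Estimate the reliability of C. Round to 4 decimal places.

Var(C) = 0.9²·17.8² + 0.5²·17.8² + 2·[0.45·17.8·17.8·0.41] = 335.85 + 116.914 = 452.764.
Because errors are independent across components, Cov(Tᵢ,Tⱼ) = Cov(Xᵢ,Xⱼ); the off-diagonal part of the true-score variance is the same as above.
True-score variance = [0.9²·17.8²·0.83 + 0.5²·17.8²·0.85] + 116.914 = 280.34 + 116.914 = 397.254.
Reliability = 397.254 / 452.764 = 0.8774.

0.8774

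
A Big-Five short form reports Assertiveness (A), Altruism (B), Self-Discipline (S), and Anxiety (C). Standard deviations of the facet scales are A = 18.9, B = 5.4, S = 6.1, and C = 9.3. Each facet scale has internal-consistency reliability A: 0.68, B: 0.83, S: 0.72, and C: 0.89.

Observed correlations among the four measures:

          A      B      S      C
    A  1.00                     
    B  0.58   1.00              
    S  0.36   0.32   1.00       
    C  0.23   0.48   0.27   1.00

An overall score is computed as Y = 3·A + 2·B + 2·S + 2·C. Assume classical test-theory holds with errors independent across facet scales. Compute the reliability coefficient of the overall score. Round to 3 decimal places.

Var(Y) = 3²·18.9² + 2²·5.4² + 2²·6.1² + 2²·9.3² + 2·[6·18.9·5.4·0.58 + 6·18.9·6.1·0.36 + 6·18.9·9.3·0.23 + 4·5.4·6.1·0.32 + 4·5.4·9.3·0.48 + 4·6.1·9.3·0.27] = 3826.33 + 2093.22 = 5919.55.
Under uncorrelated errors the observed covariances equal the true-score covariances, so only the own-variance terms attenuate.
True-score variance = [3²·18.9²·0.68 + 2²·5.4²·0.83 + 2²·6.1²·0.72 + 2²·9.3²·0.89] + 2093.22 = 2698.01 + 2093.22 = 4791.23.
Reliability = 4791.23 / 5919.55 = 0.809.

0.809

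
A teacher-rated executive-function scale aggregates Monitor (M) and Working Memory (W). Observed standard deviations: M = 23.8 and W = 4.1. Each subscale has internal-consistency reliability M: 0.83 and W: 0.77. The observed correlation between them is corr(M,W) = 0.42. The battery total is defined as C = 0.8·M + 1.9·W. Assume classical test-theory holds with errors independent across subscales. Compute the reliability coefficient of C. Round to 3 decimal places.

Var(C) = 0.8²·23.8² + 1.9²·4.1² + 2·[1.52·23.8·4.1·0.42] = 423.206 + 124.59 = 547.796.
Because errors are independent across components, Cov(Tᵢ,Tⱼ) = Cov(Xᵢ,Xⱼ); the off-diagonal part of the true-score variance is the same as above.
True-score variance = [0.8²·23.8²·0.83 + 1.9²·4.1²·0.77] + 124.59 = 347.62 + 124.59 = 472.21.
Reliability = 472.21 / 547.796 = 0.862.

0.862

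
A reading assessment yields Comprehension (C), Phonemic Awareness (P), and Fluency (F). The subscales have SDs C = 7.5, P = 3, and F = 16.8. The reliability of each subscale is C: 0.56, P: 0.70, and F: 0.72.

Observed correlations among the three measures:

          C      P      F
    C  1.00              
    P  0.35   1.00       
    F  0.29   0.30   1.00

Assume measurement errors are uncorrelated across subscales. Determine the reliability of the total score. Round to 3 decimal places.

0.772

Var(C+P+F) = 7.5² + 3² + 16.8² + 2·[7.5·3·0.35 + 7.5·16.8·0.29 + 3·16.8·0.30] = 347.49 + 119.07 = 466.56.
Because errors are independent across components, Cov(Tᵢ,Tⱼ) = Cov(Xᵢ,Xⱼ); the off-diagonal part of the true-score variance is the same as above.
True-score variance = [7.5²·0.56 + 3²·0.70 + 16.8²·0.72] + 119.07 = 241.013 + 119.07 = 360.083.
Reliability = 360.083 / 466.56 = 0.772.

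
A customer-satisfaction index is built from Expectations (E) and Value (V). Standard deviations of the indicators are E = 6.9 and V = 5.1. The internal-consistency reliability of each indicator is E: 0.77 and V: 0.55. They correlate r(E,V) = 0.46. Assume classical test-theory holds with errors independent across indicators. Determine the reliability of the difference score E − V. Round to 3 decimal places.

Var(E−V) = 6.9² + 5.1² − 2·6.9·5.1·0.46 = 73.62 − 32.3748 = 41.2452.
Under uncorrelated errors the observed covariances equal the true-score covariances, so only the own-variance terms attenuate.
True-score variance = [6.9²·0.77 + 5.1²·0.55] − 32.3748 = 50.9652 − 32.3748 = 18.5904.
Reliability = 18.5904 / 41.2452 = 0.451.

0.451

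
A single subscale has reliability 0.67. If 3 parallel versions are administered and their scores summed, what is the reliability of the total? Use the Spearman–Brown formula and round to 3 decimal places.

0.859

ρ_k = kρ / (1 + (k−1)ρ) = 3·0.67 / (1 + 2·0.67) = 2.010 / 2.340 = 0.859.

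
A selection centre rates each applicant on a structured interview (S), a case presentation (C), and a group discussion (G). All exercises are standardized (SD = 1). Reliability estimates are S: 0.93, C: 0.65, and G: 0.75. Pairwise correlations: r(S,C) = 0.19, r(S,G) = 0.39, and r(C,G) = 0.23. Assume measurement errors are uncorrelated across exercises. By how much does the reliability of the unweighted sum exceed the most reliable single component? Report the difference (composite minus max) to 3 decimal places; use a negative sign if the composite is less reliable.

Var(sum) = 3 + 1.62 = 4.62; true-score variance = 2.33 + 1.62 = 3.95; composite reliability = 0.8550.
Max component reliability = 0.9300.
Difference = 0.8550 − 0.9300 = -0.075.

-0.075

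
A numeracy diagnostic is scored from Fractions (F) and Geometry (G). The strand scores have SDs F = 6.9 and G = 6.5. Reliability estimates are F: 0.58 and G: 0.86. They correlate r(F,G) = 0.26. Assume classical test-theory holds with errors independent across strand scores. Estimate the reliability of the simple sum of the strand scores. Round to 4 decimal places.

Var(F+G) = 6.9² + 6.5² + 2·[6.9·6.5·0.26] = 89.86 + 23.322 = 113.182.
Under uncorrelated errors the observed covariances equal the true-score covariances, so only the own-variance terms attenuate.
True-score variance = [6.9²·0.58 + 6.5²·0.86] + 23.322 = 63.9488 + 23.322 = 87.2708.
Reliability = 87.2708 / 113.182 = 0.7711.

0.7711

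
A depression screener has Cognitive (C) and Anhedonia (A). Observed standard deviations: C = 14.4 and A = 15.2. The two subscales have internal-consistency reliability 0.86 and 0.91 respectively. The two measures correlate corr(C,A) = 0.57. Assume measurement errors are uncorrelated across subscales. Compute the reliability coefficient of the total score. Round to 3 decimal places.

0.928

Var(C+A) = 14.4² + 15.2² + 2·[14.4·15.2·0.57] = 438.4 + 249.523 = 687.923.
With uncorrelated errors the cross-covariances are all true-score covariance, so they carry over unchanged; only the diagonal terms shrink to ρᵢσᵢ².
True-score variance = [14.4²·0.86 + 15.2²·0.91] + 249.523 = 388.576 + 249.523 = 638.099.
Reliability = 638.099 / 687.923 = 0.928.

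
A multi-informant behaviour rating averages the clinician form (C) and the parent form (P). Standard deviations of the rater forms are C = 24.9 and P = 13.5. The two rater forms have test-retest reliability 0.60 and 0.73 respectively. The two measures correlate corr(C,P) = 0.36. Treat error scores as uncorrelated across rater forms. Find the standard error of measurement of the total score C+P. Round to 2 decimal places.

17.24

Var(total) = 802.26 + 242.028 = 1044.29.
True-score variance = 505.048 + 242.028 = 747.076, so reliability = 0.7154.
Error variance = 1044.29 − 747.076 = 297.211; SEM = √297.211 = 17.24.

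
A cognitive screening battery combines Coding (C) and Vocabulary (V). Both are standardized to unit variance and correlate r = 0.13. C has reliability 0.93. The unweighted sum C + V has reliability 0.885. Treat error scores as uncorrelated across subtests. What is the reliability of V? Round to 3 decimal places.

Var(C+V) = 2 + 2·0.13 = 2.260.
True-score variance = ρ_C + ρ_V + 2·0.13, so 0.885 = (0.93 + ρ_V + 0.26) / 2.260.
ρ_V = 0.885·2.260 − 0.93 − 0.26 = 0.810.

0.810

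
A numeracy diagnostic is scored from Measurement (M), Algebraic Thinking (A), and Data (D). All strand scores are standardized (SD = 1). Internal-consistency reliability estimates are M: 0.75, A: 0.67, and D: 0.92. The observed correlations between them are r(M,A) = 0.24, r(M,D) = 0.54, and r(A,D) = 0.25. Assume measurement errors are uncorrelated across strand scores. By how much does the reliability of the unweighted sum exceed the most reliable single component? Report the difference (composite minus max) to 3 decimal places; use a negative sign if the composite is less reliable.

-0.050

Var(sum) = 3 + 2.06 = 5.06; true-score variance = 2.34 + 2.06 = 4.4; composite reliability = 0.8696.
Max component reliability = 0.9200.
Difference = 0.8696 − 0.9200 = -0.050.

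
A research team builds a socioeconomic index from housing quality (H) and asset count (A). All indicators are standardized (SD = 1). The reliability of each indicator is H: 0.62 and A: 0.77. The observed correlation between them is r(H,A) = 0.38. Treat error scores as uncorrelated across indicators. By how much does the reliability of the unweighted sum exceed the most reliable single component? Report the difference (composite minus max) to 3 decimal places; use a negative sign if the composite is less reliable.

Var(sum) = 2 + 0.76 = 2.76; true-score variance = 1.39 + 0.76 = 2.15; composite reliability = 0.7790.
Max component reliability = 0.7700.
Difference = 0.7790 − 0.7700 = 0.009.

0.009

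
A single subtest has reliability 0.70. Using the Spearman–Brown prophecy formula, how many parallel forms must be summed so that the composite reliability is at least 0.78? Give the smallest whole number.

k ≥ ρ*(1−ρ₁)/(ρ₁(1−ρ*)) = 0.78·0.30 / (0.70·0.22) = 1.519.
Smallest integer k = 2.

2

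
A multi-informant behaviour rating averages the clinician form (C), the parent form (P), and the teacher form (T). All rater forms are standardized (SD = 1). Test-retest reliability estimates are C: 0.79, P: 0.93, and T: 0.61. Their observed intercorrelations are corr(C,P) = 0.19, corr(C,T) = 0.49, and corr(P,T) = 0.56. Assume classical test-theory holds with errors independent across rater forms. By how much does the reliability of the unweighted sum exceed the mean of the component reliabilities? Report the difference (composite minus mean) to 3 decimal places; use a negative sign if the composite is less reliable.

Var(sum) = 3 + 2.48 = 5.48; true-score variance = 2.33 + 2.48 = 4.81; composite reliability = 0.8777.
Mean component reliability = 0.7767.
Difference = 0.8777 − 0.7767 = 0.101.

0.101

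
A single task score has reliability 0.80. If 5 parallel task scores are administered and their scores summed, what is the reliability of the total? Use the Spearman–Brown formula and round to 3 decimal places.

ρ_k = kρ / (1 + (k−1)ρ) = 5·0.80 / (1 + 4·0.80) = 4.000 / 4.200 = 0.952.

0.952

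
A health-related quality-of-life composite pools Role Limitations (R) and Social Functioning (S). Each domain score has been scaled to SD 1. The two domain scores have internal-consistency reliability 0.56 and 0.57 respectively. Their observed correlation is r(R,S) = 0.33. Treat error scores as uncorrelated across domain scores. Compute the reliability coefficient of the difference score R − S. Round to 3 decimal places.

Var(R−S) = 1 + 1 − 2·0.33 = 2 − 0.66 = 1.34.
Because errors are independent across components, Cov(Tᵢ,Tⱼ) = Cov(Xᵢ,Xⱼ); the off-diagonal part of the true-score variance is the same as above.
True-score variance = [0.56 + 0.57] − 0.66 = 1.13 − 0.66 = 0.47.
Reliability = 0.47 / 1.34 = 0.351.

0.351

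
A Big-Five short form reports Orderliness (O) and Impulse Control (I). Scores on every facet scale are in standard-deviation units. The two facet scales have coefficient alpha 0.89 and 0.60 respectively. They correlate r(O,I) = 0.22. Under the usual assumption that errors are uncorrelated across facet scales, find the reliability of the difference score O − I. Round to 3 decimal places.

Var(O−I) = 1 + 1 − 2·0.22 = 2 − 0.44 = 1.56.
With uncorrelated errors the cross-covariances are all true-score covariance, so they carry over unchanged; only the diagonal terms shrink to ρᵢσᵢ².
True-score variance = [0.89 + 0.60] − 0.44 = 1.49 − 0.44 = 1.05.
Reliability = 1.05 / 1.56 = 0.673.

0.673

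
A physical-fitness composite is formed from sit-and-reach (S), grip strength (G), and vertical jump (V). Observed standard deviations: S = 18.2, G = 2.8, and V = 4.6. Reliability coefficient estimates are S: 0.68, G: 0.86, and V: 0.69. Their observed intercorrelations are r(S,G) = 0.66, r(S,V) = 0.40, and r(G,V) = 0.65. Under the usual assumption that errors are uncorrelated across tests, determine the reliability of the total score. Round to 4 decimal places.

0.7777

Var(S+G+V) = 18.2² + 2.8² + 4.6² + 2·[18.2·2.8·0.66 + 18.2·4.6·0.40 + 2.8·4.6·0.65] = 360.24 + 150.987 = 511.227.
Because errors are independent across components, Cov(Tᵢ,Tⱼ) = Cov(Xᵢ,Xⱼ); the off-diagonal part of the true-score variance is the same as above.
True-score variance = [18.2²·0.68 + 2.8²·0.86 + 4.6²·0.69] + 150.987 = 246.586 + 150.987 = 397.573.
Reliability = 397.573 / 511.227 = 0.7777.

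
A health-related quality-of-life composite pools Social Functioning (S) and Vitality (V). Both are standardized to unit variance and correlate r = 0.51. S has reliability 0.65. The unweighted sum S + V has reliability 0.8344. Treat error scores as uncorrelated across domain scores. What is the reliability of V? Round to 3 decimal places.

Var(S+V) = 2 + 2·0.51 = 3.020.
True-score variance = ρ_S + ρ_V + 2·0.51, so 0.8344 = (0.65 + ρ_V + 1.02) / 3.020.
ρ_V = 0.8344·3.020 − 0.65 − 1.02 = 0.850.

0.850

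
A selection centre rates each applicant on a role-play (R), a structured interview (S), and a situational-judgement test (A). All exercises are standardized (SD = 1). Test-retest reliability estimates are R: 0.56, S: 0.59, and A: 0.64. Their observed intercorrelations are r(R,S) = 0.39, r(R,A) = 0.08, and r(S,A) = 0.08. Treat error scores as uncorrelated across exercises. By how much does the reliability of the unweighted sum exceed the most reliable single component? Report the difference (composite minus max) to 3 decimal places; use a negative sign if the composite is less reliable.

0.065

Var(sum) = 3 + 1.1 = 4.1; true-score variance = 1.79 + 1.1 = 2.89; composite reliability = 0.7049.
Max component reliability = 0.6400.
Difference = 0.7049 − 0.6400 = 0.065.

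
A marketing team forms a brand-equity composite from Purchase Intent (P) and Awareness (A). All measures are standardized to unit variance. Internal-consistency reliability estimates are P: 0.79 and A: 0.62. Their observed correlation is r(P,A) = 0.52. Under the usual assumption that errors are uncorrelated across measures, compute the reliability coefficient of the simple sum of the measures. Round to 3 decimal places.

0.806

Var(P+A) = 2 + 2·[0.52] = 2 + 1.04 = 3.04.
Because errors are independent across components, Cov(Tᵢ,Tⱼ) = Cov(Xᵢ,Xⱼ); the off-diagonal part of the true-score variance is the same as above.
True-score variance = [0.79 + 0.62] + 1.04 = 1.41 + 1.04 = 2.45.
Reliability = 2.45 / 3.04 = 0.806.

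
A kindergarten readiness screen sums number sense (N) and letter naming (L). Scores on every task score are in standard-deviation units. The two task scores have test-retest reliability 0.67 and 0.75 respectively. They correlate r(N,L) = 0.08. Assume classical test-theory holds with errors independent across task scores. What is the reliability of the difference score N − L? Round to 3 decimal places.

0.685

Var(N−L) = 1 + 1 − 2·0.08 = 2 − 0.16 = 1.84.
Under uncorrelated errors the observed covariances equal the true-score covariances, so only the own-variance terms attenuate.
True-score variance = [0.67 + 0.75] − 0.16 = 1.42 − 0.16 = 1.26.
Reliability = 1.26 / 1.84 = 0.685.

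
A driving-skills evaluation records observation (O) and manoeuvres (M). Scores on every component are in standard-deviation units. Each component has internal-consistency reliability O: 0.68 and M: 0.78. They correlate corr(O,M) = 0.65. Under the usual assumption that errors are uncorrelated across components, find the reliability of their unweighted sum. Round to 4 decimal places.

Var(O+M) = 2 + 2·[0.65] = 2 + 1.3 = 3.3.
Because errors are independent across components, Cov(Tᵢ,Tⱼ) = Cov(Xᵢ,Xⱼ); the off-diagonal part of the true-score variance is the same as above.
True-score variance = [0.68 + 0.78] + 1.3 = 1.46 + 1.3 = 2.76.
Reliability = 2.76 / 3.3 = 0.8364.

0.8364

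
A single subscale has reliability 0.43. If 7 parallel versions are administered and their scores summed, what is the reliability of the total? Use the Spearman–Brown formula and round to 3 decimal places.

ρ_k = kρ / (1 + (k−1)ρ) = 7·0.43 / (1 + 6·0.43) = 3.010 / 3.580 = 0.841.

0.841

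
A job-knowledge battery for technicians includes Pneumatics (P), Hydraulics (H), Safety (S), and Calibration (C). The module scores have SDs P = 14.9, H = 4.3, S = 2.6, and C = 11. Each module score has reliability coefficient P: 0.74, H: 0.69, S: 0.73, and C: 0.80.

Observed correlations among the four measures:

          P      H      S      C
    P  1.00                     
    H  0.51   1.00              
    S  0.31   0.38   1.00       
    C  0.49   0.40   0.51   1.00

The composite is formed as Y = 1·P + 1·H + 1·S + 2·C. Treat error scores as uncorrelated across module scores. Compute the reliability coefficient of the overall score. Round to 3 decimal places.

Var(Y) = 14.9² + 4.3² + 2.6² + 2²·11² + 2·[14.9·4.3·0.51 + 14.9·2.6·0.31 + 2·14.9·11·0.49 + 4.3·2.6·0.38 + 2·4.3·11·0.40 + 2·2.6·11·0.51] = 731.26 + 553.135 = 1284.39.
Because errors are independent across components, Cov(Tᵢ,Tⱼ) = Cov(Xᵢ,Xⱼ); the off-diagonal part of the true-score variance is the same as above.
True-score variance = [14.9²·0.74 + 4.3²·0.69 + 2.6²·0.73 + 2²·11²·0.80] + 553.135 = 569.18 + 553.135 = 1122.32.
Reliability = 1122.32 / 1284.39 = 0.874.

0.874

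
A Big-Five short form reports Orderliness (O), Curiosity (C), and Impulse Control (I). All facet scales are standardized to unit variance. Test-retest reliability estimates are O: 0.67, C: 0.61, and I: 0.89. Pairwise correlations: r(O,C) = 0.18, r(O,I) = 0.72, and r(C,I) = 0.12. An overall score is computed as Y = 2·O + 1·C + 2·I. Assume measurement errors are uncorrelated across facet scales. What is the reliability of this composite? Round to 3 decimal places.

0.865

Var(Y) = 2² + 1 + 2² + 2·[2·0.18 + 4·0.72 + 2·0.12] = 9 + 6.96 = 15.96.
Under uncorrelated errors the observed covariances equal the true-score covariances, so only the own-variance terms attenuate.
True-score variance = [2²·0.67 + 0.61 + 2²·0.89] + 6.96 = 6.85 + 6.96 = 13.81.
Reliability = 13.81 / 15.96 = 0.865.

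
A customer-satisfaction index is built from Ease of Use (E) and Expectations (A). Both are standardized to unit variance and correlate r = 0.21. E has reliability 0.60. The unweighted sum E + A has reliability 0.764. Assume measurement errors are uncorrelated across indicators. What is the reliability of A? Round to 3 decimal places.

0.829

Var(E+A) = 2 + 2·0.21 = 2.420.
True-score variance = ρ_E + ρ_A + 2·0.21, so 0.764 = (0.60 + ρ_A + 0.42) / 2.420.
ρ_A = 0.764·2.420 − 0.60 − 0.42 = 0.829.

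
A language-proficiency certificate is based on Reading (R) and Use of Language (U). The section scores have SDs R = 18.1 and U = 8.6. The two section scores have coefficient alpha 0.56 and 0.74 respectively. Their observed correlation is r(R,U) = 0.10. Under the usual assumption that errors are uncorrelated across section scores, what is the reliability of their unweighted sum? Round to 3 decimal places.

0.622

Var(R+U) = 18.1² + 8.6² + 2·[18.1·8.6·0.10] = 401.57 + 31.132 = 432.702.
With uncorrelated errors the cross-covariances are all true-score covariance, so they carry over unchanged; only the diagonal terms shrink to ρᵢσᵢ².
True-score variance = [18.1²·0.56 + 8.6²·0.74] + 31.132 = 238.192 + 31.132 = 269.324.
Reliability = 269.324 / 432.702 = 0.622.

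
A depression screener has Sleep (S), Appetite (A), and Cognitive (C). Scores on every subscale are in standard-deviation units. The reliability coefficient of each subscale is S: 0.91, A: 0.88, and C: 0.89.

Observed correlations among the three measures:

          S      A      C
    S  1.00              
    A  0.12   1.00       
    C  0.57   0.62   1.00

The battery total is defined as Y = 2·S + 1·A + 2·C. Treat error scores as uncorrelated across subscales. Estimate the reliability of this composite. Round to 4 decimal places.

0.9443

Var(Y) = 2² + 1 + 2² + 2·[2·0.12 + 4·0.57 + 2·0.62] = 9 + 7.52 = 16.52.
Because errors are independent across components, Cov(Tᵢ,Tⱼ) = Cov(Xᵢ,Xⱼ); the off-diagonal part of the true-score variance is the same as above.
True-score variance = [2²·0.91 + 0.88 + 2²·0.89] + 7.52 = 8.08 + 7.52 = 15.6.
Reliability = 15.6 / 16.52 = 0.9443.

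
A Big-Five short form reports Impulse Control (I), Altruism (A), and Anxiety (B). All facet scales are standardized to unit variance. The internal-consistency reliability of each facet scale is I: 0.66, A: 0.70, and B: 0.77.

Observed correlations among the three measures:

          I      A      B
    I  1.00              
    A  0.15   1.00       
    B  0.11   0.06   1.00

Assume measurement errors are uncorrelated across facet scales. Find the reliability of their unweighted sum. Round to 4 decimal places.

Var(I+A+B) = 3 + 2·[0.15 + 0.11 + 0.06] = 3 + 0.64 = 3.64.
Because errors are independent across components, Cov(Tᵢ,Tⱼ) = Cov(Xᵢ,Xⱼ); the off-diagonal part of the true-score variance is the same as above.
True-score variance = [0.66 + 0.70 + 0.77] + 0.64 = 2.13 + 0.64 = 2.77.
Reliability = 2.77 / 3.64 = 0.7610.

0.7610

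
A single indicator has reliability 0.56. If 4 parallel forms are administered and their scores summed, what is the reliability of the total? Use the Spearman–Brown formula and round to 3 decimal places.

0.836

ρ_k = kρ / (1 + (k−1)ρ) = 4·0.56 / (1 + 3·0.56) = 2.240 / 2.680 = 0.836.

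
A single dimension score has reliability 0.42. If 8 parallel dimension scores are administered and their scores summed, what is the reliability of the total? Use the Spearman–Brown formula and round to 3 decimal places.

ρ_k = kρ / (1 + (k−1)ρ) = 8·0.42 / (1 + 7·0.42) = 3.360 / 3.940 = 0.853.

0.853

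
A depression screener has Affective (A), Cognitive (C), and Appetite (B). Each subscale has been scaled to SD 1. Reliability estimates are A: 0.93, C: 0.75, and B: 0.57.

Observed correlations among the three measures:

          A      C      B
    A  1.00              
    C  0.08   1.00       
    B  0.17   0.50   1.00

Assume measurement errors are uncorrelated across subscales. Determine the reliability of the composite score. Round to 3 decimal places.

0.833

Var(A+C+B) = 3 + 2·[0.08 + 0.17 + 0.50] = 3 + 1.5 = 4.5.
With uncorrelated errors the cross-covariances are all true-score covariance, so they carry over unchanged; only the diagonal terms shrink to ρᵢσᵢ².
True-score variance = [0.93 + 0.75 + 0.57] + 1.5 = 2.25 + 1.5 = 3.75.
Reliability = 3.75 / 4.5 = 0.833.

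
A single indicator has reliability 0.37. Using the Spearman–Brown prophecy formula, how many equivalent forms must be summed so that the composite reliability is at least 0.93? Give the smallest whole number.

k ≥ ρ*(1−ρ₁)/(ρ₁(1−ρ*)) = 0.93·0.63 / (0.37·0.07) = 22.622.
Smallest integer k = 23.

23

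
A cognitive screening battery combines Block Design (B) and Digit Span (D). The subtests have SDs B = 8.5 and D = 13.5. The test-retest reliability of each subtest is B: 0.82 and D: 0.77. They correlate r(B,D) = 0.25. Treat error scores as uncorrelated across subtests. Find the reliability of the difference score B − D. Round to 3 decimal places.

Var(B−D) = 8.5² + 13.5² − 2·8.5·13.5·0.25 = 254.5 − 57.375 = 197.125.
Because errors are independent across components, Cov(Tᵢ,Tⱼ) = Cov(Xᵢ,Xⱼ); the off-diagonal part of the true-score variance is the same as above.
True-score variance = [8.5²·0.82 + 13.5²·0.77] − 57.375 = 199.578 − 57.375 = 142.203.
Reliability = 142.203 / 197.125 = 0.721.

0.721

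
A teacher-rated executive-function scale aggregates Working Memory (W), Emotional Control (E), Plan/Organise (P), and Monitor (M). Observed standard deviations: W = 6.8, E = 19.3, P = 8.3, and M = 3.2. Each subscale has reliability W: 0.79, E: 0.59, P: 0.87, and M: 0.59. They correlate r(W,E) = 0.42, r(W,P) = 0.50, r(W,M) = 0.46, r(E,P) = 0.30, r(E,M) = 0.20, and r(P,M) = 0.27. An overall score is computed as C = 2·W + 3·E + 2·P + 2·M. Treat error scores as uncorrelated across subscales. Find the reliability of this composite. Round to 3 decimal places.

0.738

Var(C) = 2²·6.8² + 3²·19.3² + 2²·8.3² + 2²·3.2² + 2·[6·6.8·19.3·0.42 + 4·6.8·8.3·0.50 + 4·6.8·3.2·0.46 + 6·19.3·8.3·0.30 + 6·19.3·3.2·0.20 + 4·8.3·3.2·0.27] = 3853.89 + 1749.56 = 5603.45.
Under uncorrelated errors the observed covariances equal the true-score covariances, so only the own-variance terms attenuate.
True-score variance = [2²·6.8²·0.79 + 3²·19.3²·0.59 + 2²·8.3²·0.87 + 2²·3.2²·0.59] + 1749.56 = 2387.94 + 1749.56 = 4137.51.
Reliability = 4137.51 / 5603.45 = 0.738.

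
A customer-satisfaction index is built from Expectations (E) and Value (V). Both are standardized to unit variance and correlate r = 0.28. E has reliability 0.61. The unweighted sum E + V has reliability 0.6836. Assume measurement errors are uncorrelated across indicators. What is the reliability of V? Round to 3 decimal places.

Var(E+V) = 2 + 2·0.28 = 2.560.
True-score variance = ρ_E + ρ_V + 2·0.28, so 0.6836 = (0.61 + ρ_V + 0.56) / 2.560.
ρ_V = 0.6836·2.560 − 0.61 − 0.56 = 0.580.

0.580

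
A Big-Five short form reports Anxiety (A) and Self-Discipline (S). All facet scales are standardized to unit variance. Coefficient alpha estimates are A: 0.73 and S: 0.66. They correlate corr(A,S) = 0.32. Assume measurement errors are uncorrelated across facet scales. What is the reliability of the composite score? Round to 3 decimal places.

0.769

Var(A+S) = 2 + 2·[0.32] = 2 + 0.64 = 2.64.
With uncorrelated errors the cross-covariances are all true-score covariance, so they carry over unchanged; only the diagonal terms shrink to ρᵢσᵢ².
True-score variance = [0.73 + 0.66] + 0.64 = 1.39 + 0.64 = 2.03.
Reliability = 2.03 / 2.64 = 0.769.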